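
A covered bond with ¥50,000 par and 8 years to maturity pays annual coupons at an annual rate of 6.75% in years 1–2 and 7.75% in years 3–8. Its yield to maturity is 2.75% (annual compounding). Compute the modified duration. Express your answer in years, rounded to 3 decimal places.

6.418 years

Periodic yield y = 0.0275. First find Macaulay duration:
  t   CF        PV=CF/(1+0.0275)^t    t·PV
  1     3,375.00     3,284.6715     3,284.6715
  2     3,375.00     3,196.7606     6,393.5212
  3     3,875.00     3,572.1214    10,716.3643
  4     3,875.00     3,476.5172    13,906.0689
  5     3,875.00     3,383.4717    16,917.3587
  6     3,875.00     3,292.9165    19,757.4992
  7     3,875.00     3,204.7850    22,433.4947
  8    53,875.00    43,364.3298   346,914.6385
  Σ                 66,775.5739   440,323.6171
P = 66,775.5739; Macaulay duration = 440,323.6171 / 66,775.5739 = 6.59408 years.
Modified duration = D_Mac / (1 + y) = 6.59408 / 1.0275 = 6.41760 years.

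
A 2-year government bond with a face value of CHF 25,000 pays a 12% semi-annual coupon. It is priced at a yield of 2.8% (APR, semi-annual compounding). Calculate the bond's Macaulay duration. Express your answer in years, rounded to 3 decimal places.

Periodic yield y = 0.014. Discount each cash flow and weight by its period:
  t   CF        PV=CF/(1+0.014)^t    t·PV
  1     1,500.00     1,479.2899     1,479.2899
  2     1,500.00     1,458.8658     2,917.7316
  3     1,500.00     1,438.7237     4,316.1711
  4    26,500.00    25,066.5205   100,266.0821
  Σ                 29,443.4000   108,979.2748
Price P = Σ PV = 29,443.4000.
Macaulay duration = Σ(t·PV) / P = 108,979.2748 / 29,443.4000 = 3.70131 half-year periods.
In years: 3.70131 / 2 = 1.85066 years.

1.851 years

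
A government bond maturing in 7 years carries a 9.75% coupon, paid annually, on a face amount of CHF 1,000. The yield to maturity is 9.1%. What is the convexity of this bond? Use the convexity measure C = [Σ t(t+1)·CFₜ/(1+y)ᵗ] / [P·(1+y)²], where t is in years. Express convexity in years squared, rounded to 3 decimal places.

With y = 0.091:
  t   CF        PV=CF/(1+0.091)^t    t·PV        t(t+1)·PV
  1        97.50        89.3676        89.3676         178.7351
  2        97.50        81.9134       163.8269         491.4806
  3        97.50        75.0811       225.2432         900.9727
  4        97.50        68.8186       275.2743       1,376.3713
  5        97.50        63.0784       315.3921       1,892.3528
  6        97.50        57.8171       346.9024       2,428.3171
  7     1,097.50       596.5286     4,175.7002      33,405.6019
  Σ                  1,032.6047     5,591.7067      40,673.8316
P = 1,032.6047.
Convexity = Σ t(t+1)·PV / [P·(1+y)²] = 40,673.8316 / (1,032.6047 × 1.190281) = 33.09265.

33.093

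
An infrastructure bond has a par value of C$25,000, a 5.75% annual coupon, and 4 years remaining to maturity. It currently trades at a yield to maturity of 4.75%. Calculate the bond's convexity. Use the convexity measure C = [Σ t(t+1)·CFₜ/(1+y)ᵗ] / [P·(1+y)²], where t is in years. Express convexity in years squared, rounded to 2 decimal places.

16.36

With y = 0.0475:
  t   CF        PV=CF/(1+0.0475)^t    t·PV        t(t+1)·PV
  1     1,437.50     1,372.3150     1,372.3150       2,744.6301
  2     1,437.50     1,310.0860     2,620.1719       7,860.5157
  3     1,437.50     1,250.6787     3,752.0361      15,008.1446
  4    26,437.50    21,958.5803    87,834.3212     439,171.6062
  Σ                 25,891.6600    95,578.8443     464,784.8965
P = 25,891.6600.
Convexity = Σ t(t+1)·PV / [P·(1+y)²] = 464,784.8965 / (25,891.6600 × 1.097256) = 16.36003.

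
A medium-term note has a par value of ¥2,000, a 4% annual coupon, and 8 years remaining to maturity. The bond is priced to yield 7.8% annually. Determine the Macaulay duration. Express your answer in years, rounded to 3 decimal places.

6.844 years

Periodic yield y = 0.078. Discount each cash flow and weight by its year:
  t   CF        PV=CF/(1+0.078)^t    t·PV
  1        80.00        74.2115        74.2115
  2        80.00        68.8418       137.6837
  3        80.00        63.8607       191.5821
  4        80.00        59.2400       236.9599
  5        80.00        54.9536       274.7680
  6        80.00        50.9774       305.8642
  7        80.00        47.2888       331.0219
  8     2,080.00     1,140.5472     9,124.3773
  Σ                  1,559.9210    10,676.4687
Price P = Σ PV = 1,559.9210.
Macaulay duration = Σ(t·PV) / P = 10,676.4687 / 1,559.9210 = 6.84424 years.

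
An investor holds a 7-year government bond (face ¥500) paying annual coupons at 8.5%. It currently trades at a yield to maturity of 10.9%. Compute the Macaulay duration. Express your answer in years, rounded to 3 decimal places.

5.454 years

Periodic yield y = 0.109. Discount each cash flow and weight by its year:
  t   CF        PV=CF/(1+0.109)^t    t·PV
  1        42.50        38.3228        38.3228
  2        42.50        34.5562        69.1124
  3        42.50        31.1598        93.4793
  4        42.50        28.0972       112.3887
  5        42.50        25.3356       126.6780
  6        42.50        22.8454       137.0727
  7       542.50       262.9535     1,840.6743
  Σ                    443.2705     2,417.7283
Price P = Σ PV = 443.2705.
Macaulay duration = Σ(t·PV) / P = 2,417.7283 / 443.2705 = 5.45430 years.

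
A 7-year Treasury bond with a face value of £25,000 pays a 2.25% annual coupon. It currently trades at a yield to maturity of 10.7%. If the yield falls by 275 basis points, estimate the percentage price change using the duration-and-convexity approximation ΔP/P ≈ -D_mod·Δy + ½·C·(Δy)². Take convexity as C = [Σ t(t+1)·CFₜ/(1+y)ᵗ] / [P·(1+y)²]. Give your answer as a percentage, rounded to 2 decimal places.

With y = 0.107:
  t   CF        PV=CF/(1+0.107)^t    t·PV        t(t+1)·PV
  1       562.50       508.1301       508.1301       1,016.2602
  2       562.50       459.0154       918.0309       2,754.0926
  3       562.50       414.6481     1,243.9443       4,975.7770
  4       562.50       374.5692     1,498.2767       7,491.3837
  5       562.50       338.3642     1,691.8211      10,150.9264
  6       562.50       305.6587     1,833.9524      12,837.6666
  7    25,562.50    12,547.8691    87,835.0836     702,680.6692
  Σ                 14,948.2548    95,529.2390     741,906.7755
P = 14,948.2548; D_Mac = 6.39066 yrs; D_mod = 5.77296 yrs; C = 40.50080.
Duration effect: -5.77296 × (-0.0275) = +0.158756
Convexity effect: 0.5 × 40.50080 × (-0.0275)² = +0.0153144
ΔP/P ≈ +0.158756 + 0.0153144 = +0.174071 = +17.4071%.

+17.41%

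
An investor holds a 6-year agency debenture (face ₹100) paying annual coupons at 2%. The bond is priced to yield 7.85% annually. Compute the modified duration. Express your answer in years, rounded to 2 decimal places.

Periodic yield y = 0.0785. First find Macaulay duration:
  t   CF        PV=CF/(1+0.0785)^t    t·PV
  1         2.00         1.8544         1.8544
  2         2.00         1.7195         3.4389
  3         2.00         1.5943         4.7829
  4         2.00         1.4783         5.9130
  5         2.00         1.3707         6.8533
  6       102.00        64.8156       388.8934
  Σ                     72.8326       411.7359
P = 72.8326; Macaulay duration = 411.7359 / 72.8326 = 5.65318 years.
Modified duration = D_Mac / (1 + y) = 5.65318 / 1.0785 = 5.24170 years.

5.24 years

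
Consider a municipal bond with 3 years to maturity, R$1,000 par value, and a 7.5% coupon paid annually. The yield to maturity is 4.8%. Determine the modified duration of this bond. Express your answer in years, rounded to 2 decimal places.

2.67 years

Periodic yield y = 0.048. First find Macaulay duration:
  t   CF        PV=CF/(1+0.048)^t    t·PV
  1        75.00        71.5649        71.5649
  2        75.00        68.2871       136.5742
  3     1,075.00       933.9521     2,801.8564
  Σ                  1,073.8041     3,009.9955
P = 1,073.8041; Macaulay duration = 3,009.9955 / 1,073.8041 = 2.80311 years.
Modified duration = D_Mac / (1 + y) = 2.80311 / 1.048 = 2.67473 years.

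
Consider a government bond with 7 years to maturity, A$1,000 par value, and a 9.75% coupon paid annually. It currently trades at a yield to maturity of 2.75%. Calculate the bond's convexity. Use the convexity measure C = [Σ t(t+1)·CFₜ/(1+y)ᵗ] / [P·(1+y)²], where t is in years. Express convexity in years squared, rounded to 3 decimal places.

With y = 0.0275:
  t   CF        PV=CF/(1+0.0275)^t    t·PV        t(t+1)·PV
  1        97.50        94.8905        94.8905         189.7810
  2        97.50        92.3509       184.7017         554.1052
  3        97.50        89.8792       269.6376       1,078.5502
  4        97.50        87.4737       349.8946       1,749.4732
  5        97.50        85.1325       425.6626       2,553.9754
  6        97.50        82.8540       497.1242       3,479.8692
  7     1,097.50       907.6778     6,353.7446      50,829.9570
  Σ                  1,440.2586     8,175.6558      60,435.7112
P = 1,440.2586.
Convexity = Σ t(t+1)·PV / [P·(1+y)²] = 60,435.7112 / (1,440.2586 × 1.055756) = 39.74564.

39.746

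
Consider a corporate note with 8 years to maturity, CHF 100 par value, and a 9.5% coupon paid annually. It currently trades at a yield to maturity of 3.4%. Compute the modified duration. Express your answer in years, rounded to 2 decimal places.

Periodic yield y = 0.034. First find Macaulay duration:
  t   CF        PV=CF/(1+0.034)^t    t·PV
  1         9.50         9.1876         9.1876
  2         9.50         8.8855        17.7710
  3         9.50         8.5933        25.7800
  4         9.50         8.3108        33.2431
  5         9.50         8.0375        40.1875
  6         9.50         7.7732        46.6393
  7         9.50         7.5176        52.6233
  8       109.50        83.8011       670.4089
  Σ                    142.1067       895.8407
P = 142.1067; Macaulay duration = 895.8407 / 142.1067 = 6.30400 years.
Modified duration = D_Mac / (1 + y) = 6.30400 / 1.034 = 6.09671 years.

6.10 years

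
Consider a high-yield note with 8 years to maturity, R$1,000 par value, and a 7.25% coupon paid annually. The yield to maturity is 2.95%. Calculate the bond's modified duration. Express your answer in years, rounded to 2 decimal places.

6.38 years

Periodic yield y = 0.0295. First find Macaulay duration:
  t   CF        PV=CF/(1+0.0295)^t    t·PV
  1        72.50        70.4225        70.4225
  2        72.50        68.4046       136.8092
  3        72.50        66.4445       199.3335
  4        72.50        64.5405       258.1622
  5        72.50        62.6912       313.4558
  6        72.50        60.8948       365.3685
  7        72.50        59.1498       414.0489
  8     1,072.50       849.9365     6,799.4922
  Σ                  1,302.4844     8,557.0927
P = 1,302.4844; Macaulay duration = 8,557.0927 / 1,302.4844 = 6.56982 years.
Modified duration = D_Mac / (1 + y) = 6.56982 / 1.0295 = 6.38157 years.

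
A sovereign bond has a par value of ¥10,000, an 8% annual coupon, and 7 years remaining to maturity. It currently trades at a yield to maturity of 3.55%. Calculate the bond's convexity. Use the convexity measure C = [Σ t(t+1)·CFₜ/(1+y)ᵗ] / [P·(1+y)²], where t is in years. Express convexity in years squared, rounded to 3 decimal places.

40.320

With y = 0.0355:
  t   CF        PV=CF/(1+0.0355)^t    t·PV        t(t+1)·PV
  1       800.00       772.5736       772.5736       1,545.1473
  2       800.00       746.0875     1,492.1751       4,476.5252
  3       800.00       720.5094     2,161.5283       8,646.1133
  4       800.00       695.8083     2,783.2330      13,916.1650
  5       800.00       671.9539     3,359.7694      20,158.6166
  6       800.00       648.9173     3,893.5039      27,254.5275
  7    10,800.00     8,460.0520    59,220.3641     473,762.9125
  Σ                 12,715.9021    73,683.1475     549,760.0074
P = 12,715.9021.
Convexity = Σ t(t+1)·PV / [P·(1+y)²] = 549,760.0074 / (12,715.9021 × 1.072260) = 40.32049.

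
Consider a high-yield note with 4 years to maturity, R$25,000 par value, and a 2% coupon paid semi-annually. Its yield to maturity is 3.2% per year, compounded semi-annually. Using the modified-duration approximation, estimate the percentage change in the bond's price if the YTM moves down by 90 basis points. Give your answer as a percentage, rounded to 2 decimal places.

Periodic yield y = 0.016. Modified duration first:
  t   CF        PV=CF/(1+0.016)^t    t·PV
  1       250.00       246.0630       246.0630
  2       250.00       242.1880       484.3760
  3       250.00       238.3740       715.1220
  4       250.00       234.6201       938.4803
  5       250.00       230.9253     1,154.6264
  6       250.00       227.2887     1,363.7319
  7       250.00       223.7093     1,565.9652
  8    25,250.00    22,238.8189   177,910.5515
  Σ                 23,881.9872   184,378.9162
P = 23,881.9872; D_Mac = 7.72042 half-year periods = 3.86021 yrs; D_mod = 3.86021/(1+0.016) = 3.79942 yrs.
ΔP/P ≈ -D_mod · Δy = -3.79942 × (-0.009) = +0.034195 = +3.4195%.

+3.42%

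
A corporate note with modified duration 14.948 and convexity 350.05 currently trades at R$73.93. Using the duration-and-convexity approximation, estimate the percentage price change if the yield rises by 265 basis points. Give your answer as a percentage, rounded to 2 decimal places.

-27.32%

Duration effect: -D_mod·Δy = -14.948 × (+0.0265) = -0.396122
Convexity effect: ½·C·(Δy)² = 0.5 × 350.05 × (0.0265)² = +0.12291130625
ΔP/P ≈ -0.396122 + 0.12291130625 = -0.27321069375
= -27.321069375%.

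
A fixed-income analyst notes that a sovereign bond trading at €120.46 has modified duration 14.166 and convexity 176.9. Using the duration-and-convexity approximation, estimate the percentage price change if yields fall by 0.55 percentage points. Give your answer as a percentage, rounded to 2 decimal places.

Duration effect: -D_mod·Δy = -14.166 × (-0.0055) = +0.077913
Convexity effect: ½·C·(Δy)² = 0.5 × 176.9 × (-0.0055)² = +0.0026756125
ΔP/P ≈ +0.077913 + 0.0026756125 = +0.0805886125
= +8.05886125%.

+8.06%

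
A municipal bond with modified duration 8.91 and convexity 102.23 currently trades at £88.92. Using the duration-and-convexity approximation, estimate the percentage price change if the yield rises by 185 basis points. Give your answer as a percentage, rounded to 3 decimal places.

-14.734%

Duration effect: -D_mod·Δy = -8.91 × (+0.0185) = -0.164835
Convexity effect: ½·C·(Δy)² = 0.5 × 102.23 × (0.0185)² = +0.01749410875
ΔP/P ≈ -0.164835 + 0.01749410875 = -0.14734089125
= -14.734089125%.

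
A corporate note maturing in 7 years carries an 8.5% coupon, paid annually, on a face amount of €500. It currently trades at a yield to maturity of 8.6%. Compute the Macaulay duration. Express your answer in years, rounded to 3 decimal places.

Periodic yield y = 0.086. Discount each cash flow and weight by its year:
  t   CF        PV=CF/(1+0.086)^t    t·PV
  1        42.50        39.1344        39.1344
  2        42.50        36.0354        72.0708
  3        42.50        33.1818        99.5453
  4        42.50        30.5541       122.2164
  5        42.50        28.1345       140.6727
  6        42.50        25.9066       155.4394
  7       542.50       304.5026     2,131.5180
  Σ                    497.4494     2,760.5971
Price P = Σ PV = 497.4494.
Macaulay duration = Σ(t·PV) / P = 2,760.5971 / 497.4494 = 5.54950 years.

5.550 years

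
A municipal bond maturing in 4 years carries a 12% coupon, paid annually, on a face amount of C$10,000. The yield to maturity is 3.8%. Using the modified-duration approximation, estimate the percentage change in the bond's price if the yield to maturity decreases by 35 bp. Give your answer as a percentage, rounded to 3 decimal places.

+1.173%

Periodic yield y = 0.038. Modified duration first:
  t   CF        PV=CF/(1+0.038)^t    t·PV
  1     1,200.00     1,156.0694     1,156.0694
  2     1,200.00     1,113.7470     2,227.4940
  3     1,200.00     1,072.9740     3,218.9219
  4    11,200.00     9,647.8070    38,591.2281
  Σ                 12,990.5973    45,193.7134
P = 12,990.5973; D_Mac = 3.47896 yrs; D_mod = 3.47896/(1+0.038) = 3.35160 yrs.
ΔP/P ≈ -D_mod · Δy = -3.35160 × (-0.0035) = +0.011731 = +1.1731%.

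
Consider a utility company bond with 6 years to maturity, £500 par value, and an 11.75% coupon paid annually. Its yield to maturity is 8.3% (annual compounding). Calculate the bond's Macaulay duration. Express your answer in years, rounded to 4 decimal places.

Periodic yield y = 0.083. Discount each cash flow and weight by its year:
  t   CF        PV=CF/(1+0.083)^t    t·PV
  1        58.75        54.2475        54.2475
  2        58.75        50.0900       100.1800
  3        58.75        46.2511       138.7534
  4        58.75        42.7065       170.8260
  5        58.75        39.4335       197.1676
  6       558.75       346.2955     2,077.7728
  Σ                    579.0241     2,738.9473
Price P = Σ PV = 579.0241.
Macaulay duration = Σ(t·PV) / P = 2,738.9473 / 579.0241 = 4.73028 years.

4.7303 years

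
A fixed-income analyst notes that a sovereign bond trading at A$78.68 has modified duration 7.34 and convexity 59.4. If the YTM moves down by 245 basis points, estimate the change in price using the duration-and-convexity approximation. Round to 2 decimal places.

+A$15.55

Duration effect: -D_mod·Δy = -7.34 × (-0.0245) = +0.179830
Convexity effect: ½·C·(Δy)² = 0.5 × 59.4 × (-0.0245)² = +0.017827425
ΔP/P ≈ +0.179830 + 0.017827425 = +0.197657425
ΔP ≈ 78.68 × (+0.197657425) = +15.551686199.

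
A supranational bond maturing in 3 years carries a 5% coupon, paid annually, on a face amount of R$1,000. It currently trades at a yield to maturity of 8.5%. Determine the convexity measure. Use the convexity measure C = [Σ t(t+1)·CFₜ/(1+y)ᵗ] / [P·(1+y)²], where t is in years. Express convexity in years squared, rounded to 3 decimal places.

9.526

With y = 0.085:
  t   CF        PV=CF/(1+0.085)^t    t·PV        t(t+1)·PV
  1        50.00        46.0829        46.0829          92.1659
  2        50.00        42.4728        84.9455         254.8366
  3     1,050.00       822.0535     2,466.1605       9,864.6420
  Σ                    910.6092     2,597.1890      10,211.6445
P = 910.6092.
Convexity = Σ t(t+1)·PV / [P·(1+y)²] = 10,211.6445 / (910.6092 × 1.177225) = 9.52586.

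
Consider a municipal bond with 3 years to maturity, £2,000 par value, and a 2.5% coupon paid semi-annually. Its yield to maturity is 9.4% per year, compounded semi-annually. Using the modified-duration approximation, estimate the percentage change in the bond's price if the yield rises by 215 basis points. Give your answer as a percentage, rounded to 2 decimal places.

-5.95%

Periodic yield y = 0.047. Modified duration first:
  t   CF        PV=CF/(1+0.047)^t    t·PV
  1        25.00        23.8777        23.8777
  2        25.00        22.8059        45.6117
  3        25.00        21.7821        65.3463
  4        25.00        20.8043        83.2172
  5        25.00        19.8704        99.3520
  6     2,025.00     1,537.2515     9,223.5093
  Σ                  1,646.3920     9,540.9143
P = 1,646.3920; D_Mac = 5.79504 half-year periods = 2.89752 yrs; D_mod = 2.89752/(1+0.047) = 2.76745 yrs.
ΔP/P ≈ -D_mod · Δy = -2.76745 × (+0.0215) = -0.059500 = -5.9500%.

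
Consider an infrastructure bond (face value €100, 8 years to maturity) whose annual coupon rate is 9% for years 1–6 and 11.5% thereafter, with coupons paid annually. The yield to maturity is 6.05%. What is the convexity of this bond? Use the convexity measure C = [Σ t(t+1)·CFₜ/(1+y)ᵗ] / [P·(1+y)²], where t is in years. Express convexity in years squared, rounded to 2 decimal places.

With y = 0.0605:
  t   CF        PV=CF/(1+0.0605)^t    t·PV        t(t+1)·PV
  1         9.00         8.4866         8.4866          16.9731
  2         9.00         8.0024        16.0048          48.0145
  3         9.00         7.5459        22.6377          90.5507
  4         9.00         7.1154        28.4616         142.3082
  5         9.00         6.7095        33.5474         201.2845
  6         9.00         6.3267        37.9603         265.7222
  7        11.50         7.6230        53.3607         426.8853
  8       111.50        69.6931       557.5444       5,017.8998
  Σ                    121.5025       758.0035       6,209.6382
P = 121.5025.
Convexity = Σ t(t+1)·PV / [P·(1+y)²] = 6,209.6382 / (121.5025 × 1.124660) = 45.44225.

45.44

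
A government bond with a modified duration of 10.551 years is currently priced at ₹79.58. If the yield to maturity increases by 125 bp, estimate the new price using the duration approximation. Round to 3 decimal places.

₹69.084

Duration approximation: ΔP/P ≈ -D_mod · Δy = -10.551 × (+0.0125) = -0.1318875.
New price ≈ 79.58 × (1 - 0.1318875) = 69.08439275.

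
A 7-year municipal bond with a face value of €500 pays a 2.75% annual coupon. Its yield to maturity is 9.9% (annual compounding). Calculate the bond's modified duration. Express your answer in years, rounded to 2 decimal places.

Periodic yield y = 0.099. First find Macaulay duration:
  t   CF        PV=CF/(1+0.099)^t    t·PV
  1        13.75        12.5114        12.5114
  2        13.75        11.3843        22.7687
  3        13.75        10.3588        31.0764
  4        13.75         9.4257        37.7027
  5        13.75         8.5766        42.8829
  6        13.75         7.8040        46.8239
  7       513.75       265.3188     1,857.2314
  Σ                    325.3795     2,050.9974
P = 325.3795; Macaulay duration = 2,050.9974 / 325.3795 = 6.30340 years.
Modified duration = D_Mac / (1 + y) = 6.30340 / 1.099 = 5.73558 years.

5.74 years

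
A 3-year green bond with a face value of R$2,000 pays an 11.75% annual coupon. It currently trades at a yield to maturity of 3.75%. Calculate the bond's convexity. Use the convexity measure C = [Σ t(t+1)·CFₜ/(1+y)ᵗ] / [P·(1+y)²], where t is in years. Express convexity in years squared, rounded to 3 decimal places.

9.790

With y = 0.0375:
  t   CF        PV=CF/(1+0.0375)^t    t·PV        t(t+1)·PV
  1       235.00       226.5060       226.5060         453.0120
  2       235.00       218.3191       436.6381       1,309.9144
  3     2,235.00     2,001.3047     6,003.9140      24,015.6562
  Σ                  2,446.1298     6,667.0582      25,778.5826
P = 2,446.1298.
Convexity = Σ t(t+1)·PV / [P·(1+y)²] = 25,778.5826 / (2,446.1298 × 1.076406) = 9.79047.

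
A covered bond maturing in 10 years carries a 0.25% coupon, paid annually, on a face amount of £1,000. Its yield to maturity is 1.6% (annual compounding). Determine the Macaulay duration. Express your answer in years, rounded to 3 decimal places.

9.879 years

Periodic yield y = 0.016. Discount each cash flow and weight by its year:
  t   CF        PV=CF/(1+0.016)^t    t·PV
  1         2.50         2.4606         2.4606
  2         2.50         2.4219         4.8438
  3         2.50         2.3837         7.1512
  4         2.50         2.3462         9.3848
  5         2.50         2.3093        11.5463
  6         2.50         2.2729        13.6373
  7         2.50         2.2371        15.6597
  8         2.50         2.2019        17.6149
  9         2.50         2.1672        19.5047
  10    1,002.50       855.3568     8,553.5678
  Σ                    876.1575     8,655.3710
Price P = Σ PV = 876.1575.
Macaulay duration = Σ(t·PV) / P = 8,655.3710 / 876.1575 = 9.87878 years.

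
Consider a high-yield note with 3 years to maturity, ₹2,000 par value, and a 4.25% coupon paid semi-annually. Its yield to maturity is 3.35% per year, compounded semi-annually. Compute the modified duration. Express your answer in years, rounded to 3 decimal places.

2.804 years

Periodic yield y = 0.01675. First find Macaulay duration:
  t   CF        PV=CF/(1+0.01675)^t    t·PV
  1        42.50        41.7999        41.7999
  2        42.50        41.1112        82.2225
  3        42.50        40.4340       121.3019
  4        42.50        39.7679       159.0714
  5        42.50        39.1127       195.5636
  6     2,042.50     1,848.7449    11,092.4691
  Σ                  2,050.9705    11,692.4284
P = 2,050.9705; Macaulay duration = 11,692.4284 / 2,050.9705 = 5.70092 half-year periods = 2.85046 years.
Modified duration = D_Mac / (1 + y) = 2.85046 / 1.01675 = 2.80350 years.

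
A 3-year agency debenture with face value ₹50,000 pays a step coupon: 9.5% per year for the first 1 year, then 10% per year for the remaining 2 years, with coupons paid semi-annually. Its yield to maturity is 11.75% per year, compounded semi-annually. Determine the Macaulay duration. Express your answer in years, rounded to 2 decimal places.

Periodic yield y = 0.05875. Discount each cash flow and weight by its period:
  t   CF        PV=CF/(1+0.05875)^t    t·PV
  1     2,375.00     2,243.2113     2,243.2113
  2     2,375.00     2,118.7356     4,237.4712
  3     2,500.00     2,106.4916     6,319.4749
  4     2,500.00     1,989.6025     7,958.4100
  5     2,500.00     1,879.1995     9,395.9976
  6    52,500.00    37,273.3788   223,640.2730
  Σ                 47,610.6194   253,794.8380
Price P = Σ PV = 47,610.6194.
Macaulay duration = Σ(t·PV) / P = 253,794.8380 / 47,610.6194 = 5.33064 half-year periods.
In years: 5.33064 / 2 = 2.66532 years.

2.67 years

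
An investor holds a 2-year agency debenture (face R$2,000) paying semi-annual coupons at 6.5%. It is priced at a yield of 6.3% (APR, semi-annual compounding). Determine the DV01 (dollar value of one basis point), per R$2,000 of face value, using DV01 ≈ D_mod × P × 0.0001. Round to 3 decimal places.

R$0.371

Periodic yield y = 0.0315.
  t   CF        PV=CF/(1+0.0315)^t    t·PV
  1        65.00        63.0150        63.0150
  2        65.00        61.0907       122.1813
  3        65.00        59.2251       177.6752
  4     2,065.00     1,824.0768     7,296.3073
  Σ                  2,007.4076     7,659.1789
P = 2,007.4076; D_Mac = 3.81546 half-year periods = 1.90773 yrs; D_mod = 1.84947 yrs.
DV01 ≈ 1.84947 × 2,007.4076 × 0.0001 = 0.371264.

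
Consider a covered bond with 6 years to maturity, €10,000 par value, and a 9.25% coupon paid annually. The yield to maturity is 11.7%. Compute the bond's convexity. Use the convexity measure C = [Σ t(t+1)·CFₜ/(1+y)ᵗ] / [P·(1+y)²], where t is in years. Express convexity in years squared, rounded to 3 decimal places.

With y = 0.117:
  t   CF        PV=CF/(1+0.117)^t    t·PV        t(t+1)·PV
  1       925.00       828.1110       828.1110       1,656.2220
  2       925.00       741.3706     1,482.7413       4,448.2239
  3       925.00       663.7159     1,991.1477       7,964.5906
  4       925.00       594.1951     2,376.7803      11,883.9013
  5       925.00       531.9562     2,659.7810      15,958.6857
  6    10,925.00     5,624.7394    33,748.4365     236,239.0554
  Σ                  8,984.0882    43,086.9977     278,150.6789
P = 8,984.0882.
Convexity = Σ t(t+1)·PV / [P·(1+y)²] = 278,150.6789 / (8,984.0882 × 1.247689) = 24.81417.

24.814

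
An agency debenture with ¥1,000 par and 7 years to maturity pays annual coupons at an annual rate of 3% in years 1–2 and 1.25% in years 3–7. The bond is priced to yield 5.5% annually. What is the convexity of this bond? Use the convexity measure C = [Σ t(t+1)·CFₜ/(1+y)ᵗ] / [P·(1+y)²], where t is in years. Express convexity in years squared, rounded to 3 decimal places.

45.666

With y = 0.055:
  t   CF        PV=CF/(1+0.055)^t    t·PV        t(t+1)·PV
  1        30.00        28.4360        28.4360          56.8720
  2        30.00        26.9536        53.9071         161.7214
  3        12.50        10.6452        31.9355         127.7420
  4        12.50        10.0902        40.3608         201.8042
  5        12.50         9.5642        47.8209         286.9254
  6        12.50         9.0656        54.3934         380.7541
  7     1,012.50       696.0298     4,872.2084      38,977.6670
  Σ                    790.7845     5,129.0622      40,193.4862
P = 790.7845.
Convexity = Σ t(t+1)·PV / [P·(1+y)²] = 40,193.4862 / (790.7845 × 1.113025) = 45.66596.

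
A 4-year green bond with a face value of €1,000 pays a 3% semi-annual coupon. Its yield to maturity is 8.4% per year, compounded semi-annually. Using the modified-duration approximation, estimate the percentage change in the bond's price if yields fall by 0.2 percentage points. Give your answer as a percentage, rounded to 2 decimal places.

Periodic yield y = 0.042. Modified duration first:
  t   CF        PV=CF/(1+0.042)^t    t·PV
  1        15.00        14.3954        14.3954
  2        15.00        13.8152        27.6303
  3        15.00        13.2583        39.7749
  4        15.00        12.7239        50.8956
  5        15.00        12.2110        61.0552
  6        15.00        11.7188        70.3131
  7        15.00        11.2465        78.7255
  8     1,015.00       730.3387     5,842.7093
  Σ                    819.7078     6,185.4993
P = 819.7078; D_Mac = 7.54598 half-year periods = 3.77299 yrs; D_mod = 3.77299/(1+0.042) = 3.62091 yrs.
ΔP/P ≈ -D_mod · Δy = -3.62091 × (-0.002) = +0.007242 = +0.7242%.

+0.72%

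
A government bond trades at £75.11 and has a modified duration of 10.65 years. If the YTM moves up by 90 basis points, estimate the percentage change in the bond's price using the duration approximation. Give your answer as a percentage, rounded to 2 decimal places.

-9.59%

Duration approximation: ΔP/P ≈ -D_mod · Δy = -10.65 × (+0.009) = -0.095850.
As a percentage: -9.5850%.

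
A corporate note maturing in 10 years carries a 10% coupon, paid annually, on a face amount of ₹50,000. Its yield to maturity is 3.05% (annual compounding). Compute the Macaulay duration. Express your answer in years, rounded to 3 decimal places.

7.462 years

Periodic yield y = 0.0305. Discount each cash flow and weight by its year:
  t   CF        PV=CF/(1+0.0305)^t    t·PV
  1     5,000.00     4,852.0136     4,852.0136
  2     5,000.00     4,708.4072     9,416.8143
  3     5,000.00     4,569.0511    13,707.1533
  4     5,000.00     4,433.8196    17,735.2784
  5     5,000.00     4,302.5906    21,512.9530
  6     5,000.00     4,175.2456    25,051.4736
  7     5,000.00     4,051.6697    28,361.6878
  8     5,000.00     3,931.7513    31,454.0101
  9     5,000.00     3,815.3821    34,338.4390
  10   55,000.00    40,727.0289   407,270.2886
  Σ                 79,566.9596   593,700.1118
Price P = Σ PV = 79,566.9596.
Macaulay duration = Σ(t·PV) / P = 593,700.1118 / 79,566.9596 = 7.46164 years.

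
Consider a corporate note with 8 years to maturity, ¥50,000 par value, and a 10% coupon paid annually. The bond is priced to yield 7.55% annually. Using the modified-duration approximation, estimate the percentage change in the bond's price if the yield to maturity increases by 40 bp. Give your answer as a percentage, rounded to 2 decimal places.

Periodic yield y = 0.0755. Modified duration first:
  t   CF        PV=CF/(1+0.0755)^t    t·PV
  1     5,000.00     4,649.0005     4,649.0005
  2     5,000.00     4,322.6411     8,645.2821
  3     5,000.00     4,019.1921    12,057.5762
  4     5,000.00     3,737.0452    14,948.1806
  5     5,000.00     3,474.7049    17,373.5247
  6     5,000.00     3,230.7810    19,384.6858
  7     5,000.00     3,003.9804    21,027.8631
  8    55,000.00    30,724.1143   245,792.9142
  Σ                 57,161.4594   343,879.0272
P = 57,161.4594; D_Mac = 6.01592 yrs; D_mod = 6.01592/(1+0.0755) = 5.59361 yrs.
ΔP/P ≈ -D_mod · Δy = -5.59361 × (+0.004) = -0.022374 = -2.2374%.

-2.24%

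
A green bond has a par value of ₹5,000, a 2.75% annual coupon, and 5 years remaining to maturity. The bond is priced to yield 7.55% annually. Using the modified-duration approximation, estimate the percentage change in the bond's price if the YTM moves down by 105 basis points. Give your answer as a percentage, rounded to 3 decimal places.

Periodic yield y = 0.0755. Modified duration first:
  t   CF        PV=CF/(1+0.0755)^t    t·PV
  1       137.50       127.8475       127.8475
  2       137.50       118.8726       237.7453
  3       137.50       110.5278       331.5833
  4       137.50       102.7687       411.0750
  5     5,137.50     3,570.2593    17,851.2966
  Σ                  4,030.2760    18,959.5477
P = 4,030.2760; D_Mac = 4.70428 yrs; D_mod = 4.70428/(1+0.0755) = 4.37404 yrs.
ΔP/P ≈ -D_mod · Δy = -4.37404 × (-0.0105) = +0.045927 = +4.5927%.

+4.593%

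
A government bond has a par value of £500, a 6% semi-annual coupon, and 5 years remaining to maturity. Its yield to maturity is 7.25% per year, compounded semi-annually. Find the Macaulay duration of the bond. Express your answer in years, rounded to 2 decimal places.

Periodic yield y = 0.03625. Discount each cash flow and weight by its period:
  t   CF        PV=CF/(1+0.03625)^t    t·PV
  1        15.00        14.4753        14.4753
  2        15.00        13.9689        27.9378
  3        15.00        13.4802        40.4407
  4        15.00        13.0087        52.0347
  5        15.00        12.5536        62.7680
  6        15.00        12.1145        72.6867
  7        15.00        11.6907        81.8347
  8        15.00        11.2817        90.2537
  9        15.00        10.8871        97.9835
  10      515.00       360.7130     3,607.1300
  Σ                    474.1736     4,147.5451
Price P = Σ PV = 474.1736.
Macaulay duration = Σ(t·PV) / P = 4,147.5451 / 474.1736 = 8.74689 half-year periods.
In years: 8.74689 / 2 = 4.37345 years.

4.37 years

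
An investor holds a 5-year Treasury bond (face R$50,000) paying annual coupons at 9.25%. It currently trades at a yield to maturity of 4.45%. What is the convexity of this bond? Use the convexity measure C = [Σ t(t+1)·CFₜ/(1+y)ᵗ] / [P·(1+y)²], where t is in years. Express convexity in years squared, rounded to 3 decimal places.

With y = 0.0445:
  t   CF        PV=CF/(1+0.0445)^t    t·PV        t(t+1)·PV
  1     4,625.00     4,427.9560     4,427.9560       8,855.9119
  2     4,625.00     4,239.3068     8,478.6136      25,435.8408
  3     4,625.00     4,058.6949    12,176.0847      48,704.3386
  4     4,625.00     3,885.7778    15,543.1111      77,715.5555
  5    54,625.00    43,938.9049   219,694.5244   1,318,167.1461
  Σ                 60,550.6403   260,320.2897   1,478,878.7929
P = 60,550.6403.
Convexity = Σ t(t+1)·PV / [P·(1+y)²] = 1,478,878.7929 / (60,550.6403 × 1.090980) = 22.38705.

22.387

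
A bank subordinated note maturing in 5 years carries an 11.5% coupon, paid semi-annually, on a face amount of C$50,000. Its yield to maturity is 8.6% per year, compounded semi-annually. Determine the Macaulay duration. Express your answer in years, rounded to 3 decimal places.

Periodic yield y = 0.043. Discount each cash flow and weight by its period:
  t   CF        PV=CF/(1+0.043)^t    t·PV
  1     2,875.00     2,756.4717     2,756.4717
  2     2,875.00     2,642.8300     5,285.6601
  3     2,875.00     2,533.8735     7,601.6204
  4     2,875.00     2,429.4089     9,717.6355
  5     2,875.00     2,329.2511    11,646.2554
  6     2,875.00     2,233.2225    13,399.3351
  7     2,875.00     2,141.1529    14,988.0706
  8     2,875.00     2,052.8791    16,423.0331
  9     2,875.00     1,968.2446    17,714.2016
  10   52,875.00    34,706.2185   347,062.1846
  Σ                 55,793.5529   446,594.4681
Price P = Σ PV = 55,793.5529.
Macaulay duration = Σ(t·PV) / P = 446,594.4681 / 55,793.5529 = 8.00441 half-year periods.
In years: 8.00441 / 2 = 4.00220 years.

4.002 years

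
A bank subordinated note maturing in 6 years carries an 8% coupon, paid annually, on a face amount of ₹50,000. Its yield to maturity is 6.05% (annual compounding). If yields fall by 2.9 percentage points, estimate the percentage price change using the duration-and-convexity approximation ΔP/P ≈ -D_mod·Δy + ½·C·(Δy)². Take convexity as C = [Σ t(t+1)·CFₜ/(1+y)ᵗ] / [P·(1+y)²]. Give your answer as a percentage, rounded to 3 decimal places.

With y = 0.0605:
  t   CF        PV=CF/(1+0.0605)^t    t·PV        t(t+1)·PV
  1     4,000.00     3,771.8058     3,771.8058       7,543.6115
  2     4,000.00     3,556.6297     7,113.2593      21,339.7779
  3     4,000.00     3,353.7291    10,061.1872      40,244.7486
  4     4,000.00     3,162.4036    12,649.6145      63,248.0726
  5     4,000.00     2,981.9931    14,909.9653      89,459.7915
  6    54,000.00    37,960.3076   227,761.8455   1,594,332.9183
  Σ                 54,786.8687   276,267.6775   1,816,168.9205
P = 54,786.8687; D_Mac = 5.04259 yrs; D_mod = 4.75492 yrs; C = 29.47531.
Duration effect: -4.75492 × (-0.029) = +0.137893
Convexity effect: 0.5 × 29.47531 × (-0.029)² = +0.0123944
ΔP/P ≈ +0.137893 + 0.0123944 = +0.150287 = +15.0287%.

+15.029%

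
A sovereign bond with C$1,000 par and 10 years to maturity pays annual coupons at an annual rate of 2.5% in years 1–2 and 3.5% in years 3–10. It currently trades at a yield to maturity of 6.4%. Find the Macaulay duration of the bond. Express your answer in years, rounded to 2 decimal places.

8.56 years

Periodic yield y = 0.064. Discount each cash flow and weight by its year:
  t   CF        PV=CF/(1+0.064)^t    t·PV
  1        25.00        23.4962        23.4962
  2        25.00        22.0829        44.1659
  3        35.00        29.0565        87.1695
  4        35.00        27.3087       109.2349
  5        35.00        25.6661       128.3305
  6        35.00        24.1223       144.7337
  7        35.00        22.6713       158.6992
  8        35.00        21.3076       170.4610
  9        35.00        20.0260       180.2337
  10    1,035.00       556.5755     5,565.7548
  Σ                    772.3132     6,612.2793
Price P = Σ PV = 772.3132.
Macaulay duration = Σ(t·PV) / P = 6,612.2793 / 772.3132 = 8.56166 years.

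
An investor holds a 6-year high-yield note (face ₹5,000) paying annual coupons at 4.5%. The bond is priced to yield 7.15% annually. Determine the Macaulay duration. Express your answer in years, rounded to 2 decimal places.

Periodic yield y = 0.0715. Discount each cash flow and weight by its year:
  t   CF        PV=CF/(1+0.0715)^t    t·PV
  1       225.00       209.9860       209.9860
  2       225.00       195.9739       391.9477
  3       225.00       182.8968       548.6903
  4       225.00       170.6923       682.7690
  5       225.00       159.3022       796.5108
  6     5,225.00     3,452.4965    20,714.9788
  Σ                  4,371.3475    23,344.8826
Price P = Σ PV = 4,371.3475.
Macaulay duration = Σ(t·PV) / P = 23,344.8826 / 4,371.3475 = 5.34043 years.

5.34 years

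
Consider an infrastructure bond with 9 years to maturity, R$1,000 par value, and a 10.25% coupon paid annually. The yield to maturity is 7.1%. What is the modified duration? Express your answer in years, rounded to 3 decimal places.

6.107 years

Periodic yield y = 0.071. First find Macaulay duration:
  t   CF        PV=CF/(1+0.071)^t    t·PV
  1       102.50        95.7049        95.7049
  2       102.50        89.3604       178.7207
  3       102.50        83.4364       250.3091
  4       102.50        77.9051       311.6205
  5       102.50        72.7405       363.7027
  6       102.50        67.9183       407.5100
  7       102.50        63.4158       443.9107
  8       102.50        59.2118       473.6942
  9     1,102.50       594.6663     5,351.9971
  Σ                  1,204.3596     7,877.1700
P = 1,204.3596; Macaulay duration = 7,877.1700 / 1,204.3596 = 6.54055 years.
Modified duration = D_Mac / (1 + y) = 6.54055 / 1.071 = 6.10695 years.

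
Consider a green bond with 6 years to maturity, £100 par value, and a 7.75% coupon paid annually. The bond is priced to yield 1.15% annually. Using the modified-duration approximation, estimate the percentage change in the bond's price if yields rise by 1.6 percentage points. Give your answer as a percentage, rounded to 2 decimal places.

-8.19%

Periodic yield y = 0.0115. Modified duration first:
  t   CF        PV=CF/(1+0.0115)^t    t·PV
  1         7.75         7.6619         7.6619
  2         7.75         7.5748        15.1496
  3         7.75         7.4887        22.4660
  4         7.75         7.4035        29.6141
  5         7.75         7.3193        36.5967
  6       107.75       100.6056       603.6333
  Σ                    138.0537       715.1215
P = 138.0537; D_Mac = 5.18002 yrs; D_mod = 5.18002/(1+0.0115) = 5.12113 yrs.
ΔP/P ≈ -D_mod · Δy = -5.12113 × (+0.016) = -0.081938 = -8.1938%.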